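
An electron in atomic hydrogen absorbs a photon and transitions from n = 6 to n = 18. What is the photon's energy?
0.336 eV

The energy levels of a hydrogen-like atom are E_n = -13.6057 eV / n².

Energy at n = 6: E_6 = -13.6057 / 6² = -0.377936 eV
Energy at n = 18: E_18 = -13.6057 / 18² = -0.041993 eV

The excitation energy is the difference:
ΔE = E_18 - E_6
ΔE = -0.041993 - (-0.377936)
ΔE = 0.336 eV

Since this is positive, energy must be absorbed (photon absorption).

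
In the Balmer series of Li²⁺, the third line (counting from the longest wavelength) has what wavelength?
48.215 nm

The lines of a series are numbered from the longest wavelength (smallest ΔE) outward; the third line is the transition from n = n_f + 3 to n_f.
The Balmer series has all transitions ending at n_f = 2.

For Li²⁺ (Z = 3), the third line (γ-line) is the jump from n = 5 to n = 2:
E_5 = -13.6057 × 3² / 5² = -4.89805 eV
E_2 = -13.6057 × 3² / 2² = -30.61283 eV
ΔE = E_5 - E_2 = 25.71478 eV

λ = hc/E = 1239.84 eV·nm / 25.71478 eV
λ = 48.215 nm

This is the γ-line of the Balmer series in Li²⁺.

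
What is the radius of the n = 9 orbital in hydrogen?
4.2863 nm (or 42.8633 Å)

The Bohr radius formula is:
r_n = n² a₀ / Z

where a₀ = 0.0529177 nm is the Bohr radius.

For H (Z = 1) at n = 9:
r_9 = 9² × 0.0529177 nm / 1
r_9 = 81 × 0.0529177 nm / 1
r_9 = 4.28633 nm / 1
r_9 = 4.2863 nm

The electron orbits at approximately 4.2863 nm from the nucleus.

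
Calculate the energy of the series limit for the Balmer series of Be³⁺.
54.42 eV

The series limit corresponds to the transition from n = ∞ to n = 2.
This is the highest energy (shortest wavelength) transition in the Balmer series.

E_∞ = 0 eV
E_2 = -13.6057 × 4² / 2² = -54.42 eV

Energy at series limit:
ΔE = E_∞ - E_2 = 0 - (-54.42) = 54.42 eV

This energy equals the ionization energy from the n = 2 state of Be³⁺.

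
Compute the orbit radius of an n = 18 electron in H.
17.1453 nm (or 171.4533 Å)

The Bohr radius formula is:
r_n = n² a₀ / Z

where a₀ = 0.0529177 nm is the Bohr radius.

For H (Z = 1) at n = 18:
r_18 = 18² × 0.0529177 nm / 1
r_18 = 324 × 0.0529177 nm / 1
r_18 = 17.14533 nm / 1
r_18 = 17.1453 nm

The electron orbits at approximately 17.1453 nm from the nucleus.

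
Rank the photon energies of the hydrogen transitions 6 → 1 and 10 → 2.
6 → 1

Calculate the energy for each transition:

Transition 6 → 1:
ΔE₁ = |E_1 - E_6| = |-13.6057/1² - (-13.6057/6²)|
ΔE₁ = |-13.60570000 - (-0.37793611)| = 13.22776 eV

Transition 10 → 2:
ΔE₂ = |E_2 - E_10| = |-13.6057/2² - (-13.6057/10²)|
ΔE₂ = |-3.40142500 - (-0.13605700)| = 3.26537 eV

Since 13.22776 eV > 3.26537 eV, the transition 6 → 1 emits the more energetic photon.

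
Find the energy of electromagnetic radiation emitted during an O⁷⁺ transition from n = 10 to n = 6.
15.48026 eV

The energy levels are E_n = -13.6057 Z² eV / n².

Energy at n = 10: E_10 = -13.6057 × 8² / 10² = -8.70764800 eV
Energy at n = 6: E_6 = -13.6057 × 8² / 6² = -24.18791111 eV

For emission (electron falling to lower state), the photon energy is:
E_photon = E_10 - E_6 = |-8.70764800 - (-24.18791111)|
E_photon = 15.48026 eV

This energy is carried away by the emitted photon.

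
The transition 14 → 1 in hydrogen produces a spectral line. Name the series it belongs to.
Lyman series

The spectral series in hydrogen are named based on the final (lower) energy level:
- Lyman series: n_final = 1 (ultraviolet)
- Balmer series: n_final = 2 (visible/near-UV)
- Paschen series: n_final = 3 (infrared)
- Brackett series: n_final = 4 (infrared)
- Pfund series: n_final = 5 (far infrared)

Since this transition ends at n = 1, it belongs to the Lyman series.

For reference, this 14 → 1 line has photon energy
ΔE = 13.6057 eV × (1/1² - 1/14²) = 13.536283 eV,
corresponding to wavelength λ = hc/ΔE = 1239.84 eV·nm / 13.536283 eV = 91.5938 nm in the ultraviolet region.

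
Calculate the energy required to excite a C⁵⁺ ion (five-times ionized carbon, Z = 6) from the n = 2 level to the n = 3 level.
68.029 eV

The energy levels of a hydrogen-like atom are E_n = -13.6057 Z² eV / n².

Energy at n = 2: E_2 = -13.6057 × 6² / 2² = -122.451300 eV
Energy at n = 3: E_3 = -13.6057 × 6² / 3² = -54.422800 eV

The excitation energy is the difference:
ΔE = E_3 - E_2
ΔE = -54.422800 - (-122.451300)
ΔE = 68.029 eV

Since this is positive, energy must be absorbed (photon absorption).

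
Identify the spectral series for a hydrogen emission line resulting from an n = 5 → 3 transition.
Paschen series

The spectral series in hydrogen are named based on the final (lower) energy level:
- Lyman series: n_final = 1 (ultraviolet)
- Balmer series: n_final = 2 (visible/near-UV)
- Paschen series: n_final = 3 (infrared)
- Brackett series: n_final = 4 (infrared)
- Pfund series: n_final = 5 (far infrared)

Since this transition ends at n = 3, it belongs to the Paschen series.

For reference, this 5 → 3 line has photon energy
ΔE = 13.6057 eV × (1/3² - 1/5²) = 0.96751644444 eV,
corresponding to wavelength λ = hc/ΔE = 1239.84 eV·nm / 0.96751644444 eV = 1281.46659 nm in the infrared region.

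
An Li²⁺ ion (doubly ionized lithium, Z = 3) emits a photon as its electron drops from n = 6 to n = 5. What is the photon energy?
1.497 eV

The energy levels are E_n = -13.6057 Z² eV / n².

Energy at n = 6: E_6 = -13.6057 × 3² / 6² = -3.401425 eV
Energy at n = 5: E_5 = -13.6057 × 3² / 5² = -4.898052 eV

For emission (electron falling to lower state), the photon energy is:
E_photon = E_6 - E_5 = |-3.401425 - (-4.898052)|
E_photon = 1.497 eV

This energy is carried away by the emitted photon.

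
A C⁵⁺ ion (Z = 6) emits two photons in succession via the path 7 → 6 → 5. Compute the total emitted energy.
9.60 eV

The energy levels of C⁵⁺ are E_n = -13.6057 × 6² / n² eV.

First transition (7 → 6):
ΔE₁ = |E_6 - E_7|
ΔE₁ = |-13.60570000 - (-9.99602449)| = 3.60968 eV

Second transition (6 → 5):
ΔE₂ = |E_5 - E_6|
ΔE₂ = |-19.59220800 - (-13.60570000)| = 5.98651 eV

Total energy released:
E_total = ΔE₁ + ΔE₂ = 3.60968 + 5.98651 = 9.60 eV

Note: This equals the direct transition 7 → 5: 9.60 eV ✓
Energy is conserved regardless of the path taken.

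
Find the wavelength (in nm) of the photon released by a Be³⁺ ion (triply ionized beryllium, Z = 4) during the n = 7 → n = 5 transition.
290.70 nm

First, find the transition energy using E_n = -13.6057 Z² / n² eV:
E_7 = -13.6057 × 4² / 7² = -4.442678 eV
E_5 = -13.6057 × 4² / 5² = -8.707648 eV

Photon energy: |ΔE| = |E_5 - E_7| = 4.264970 eV

Convert to wavelength using E = hc/λ with hc = 1239.84 eV·nm:
λ = hc/E = 1239.84 eV·nm / 4.264970 eV
λ = 290.70 nm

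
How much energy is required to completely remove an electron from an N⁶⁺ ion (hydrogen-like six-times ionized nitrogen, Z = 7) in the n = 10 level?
6.6668 eV

The ionization energy is the energy needed to remove the electron completely (n → ∞).

For a hydrogen-like ion with Z = 7, E_n = -13.6057 Z² / n² eV.

At n = 10: E_10 = -13.6057 × 7² / 10² = -6.6667930 eV
At n = ∞: E_∞ = 0 eV

Ionization energy = E_∞ - E_10 = 0 - (-6.6667930) = 6.6667930 eV
Ionization energy ≈ 6.6668 eV

This is also called the binding energy of the electron in state n = 10.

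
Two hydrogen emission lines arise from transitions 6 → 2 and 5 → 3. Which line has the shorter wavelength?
6 → 2

Calculate the energy for each transition:

Transition 6 → 2:
ΔE₁ = |E_2 - E_6| = |-13.6057/2² - (-13.6057/6²)|
ΔE₁ = |-3.40142500 - (-0.37793611)| = 3.02349 eV

Transition 5 → 3:
ΔE₂ = |E_3 - E_5| = |-13.6057/3² - (-13.6057/5²)|
ΔE₂ = |-1.51174444 - (-0.54422800)| = 0.96752 eV

Since 3.02349 eV > 0.96752 eV, the transition 6 → 2 emits the more energetic photon.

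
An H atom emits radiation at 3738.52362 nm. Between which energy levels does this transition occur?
n = 8 → n = 5

First, find the photon energy from the wavelength (hc = 1239.84 eV·nm):
E = hc/λ = 1239.84 eV·nm / 3738.52362 nm = 0.33163894 eV

The energy levels of hydrogen satisfy E_n = -13.6057 / n² eV, so an emission n_i → n_f releases
ΔE = 13.6057 × (1/n_f² − 1/n_i²) eV.

Setting ΔE equal to the photon energy:
1/n_f² − 1/n_i² = 0.33163894 / 13.6057 = 0.024375000

Since 1/n_i² must be positive, we need 1/n_f² > 0.024375000, i.e. n_f ≤ 6. For each allowed n_f, solve n_i = (1/n_f² − 0.024375000)^(−1/2) and check whether it is a whole number:
  n_f = 1: 1/n_i² = 1.000000000 − 0.024375000 = 0.975625000 → n_i = 1.012  (not an integer) ✗
  n_f = 2: 1/n_i² = 0.250000000 − 0.024375000 = 0.225625000 → n_i = 2.105  (not an integer) ✗
  n_f = 3: 1/n_i² = 0.111111111 − 0.024375000 = 0.086736111 → n_i = 3.395  (not an integer) ✗
  n_f = 4: 1/n_i² = 0.062500000 − 0.024375000 = 0.038125000 → n_i = 5.121  (not an integer) ✗
  n_f = 5: 1/n_i² = 0.040000000 − 0.024375000 = 0.015625000 → n_i = 8.000  → integer, n_i = 8 ✓
  n_f = 6: 1/n_i² = 0.027777778 − 0.024375000 = 0.003402778 → n_i = 17.143  (not an integer) ✗

Only n_f = 5 gives an integer upper level, n_i = 8.

The transition is from n = 8 to n = 5 (emission).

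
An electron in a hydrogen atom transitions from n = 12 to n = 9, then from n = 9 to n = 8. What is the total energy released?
0.1181 eV

The energy levels of hydrogen are E_n = -13.6057 / n² eV.

First transition (12 → 9):
ΔE₁ = |E_9 - E_12|
ΔE₁ = |-0.1679716049 - (-0.0944840278)| = 0.0734876 eV

Second transition (9 → 8):
ΔE₂ = |E_8 - E_9|
ΔE₂ = |-0.2125890625 - (-0.1679716049)| = 0.0446175 eV

Total energy released:
E_total = ΔE₁ + ΔE₂ = 0.0734876 + 0.0446175 = 0.1181 eV

Note: This equals the direct transition 12 → 8: 0.1181 eV ✓
Energy is conserved regardless of the path taken.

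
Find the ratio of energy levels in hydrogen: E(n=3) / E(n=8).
7.11111

Using E_n = -13.6057 Z² / n² eV with Z = 1:

E_3 = -13.6057 / 3² = -13.6057 / 9 = -1.51174444444 eV
E_8 = -13.6057 / 8² = -13.6057 / 64 = -0.21258906250 eV

The ratio is:
E_3/E_8 = (-1.51174444444) / (-0.21258906250)
E_3/E_8 = (-13.6057/9) / (-13.6057/64)
E_3/E_8 = 64/9
E_3/E_8 = 7.11111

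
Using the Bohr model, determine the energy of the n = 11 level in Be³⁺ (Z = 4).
-1.80 eV

For hydrogen-like ions, the energy levels scale with Z²:
E_n = -13.6057 Z² / n² eV

For Be³⁺ (Z = 4) at n = 11:
E_11 = -13.6057 × 4² / 11²
E_11 = -13.6057 × 16 / 121
E_11 = -217.6912 / 121
E_11 = -1.80 eV

The energy is 16 times more negative than hydrogen at the same n due to the stronger nuclear charge.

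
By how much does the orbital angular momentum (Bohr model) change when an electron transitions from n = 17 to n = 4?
1.37e-33 J·s (or 13ℏ)

In the Bohr model, L_n = nℏ where ℏ = 1.0546e-34 J·s.

L_17 = 17ℏ = 1.7928e-33 J·s
L_4 = 4ℏ = 4.2184e-34 J·s

ΔL = L_17 - L_4 = (17 - 4)ℏ = 13ℏ
ΔL = 13 × 1.0546e-34 J·s = 1.37e-33 J·s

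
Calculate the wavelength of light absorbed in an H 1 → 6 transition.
93.73013 nm

First, find the transition energy using E_n = -13.6057 / n² eV:
E_1 = -13.6057 / 1² = -13.6057000 eV
E_6 = -13.6057 / 6² = -0.3779361 eV

Photon energy: |ΔE| = |E_6 - E_1| = 13.2277639 eV

Convert to wavelength using E = hc/λ with hc = 1239.84 eV·nm:
λ = hc/E = 1239.84 eV·nm / 13.2277639 eV
λ = 93.73013 nm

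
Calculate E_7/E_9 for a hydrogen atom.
1.653

Using E_n = -13.6057 Z² / n² eV with Z = 1:

E_7 = -13.6057 / 7² = -13.6057 / 49 = -0.277667347 eV
E_9 = -13.6057 / 9² = -13.6057 / 81 = -0.167971605 eV

The ratio is:
E_7/E_9 = (-0.277667347) / (-0.167971605)
E_7/E_9 = (-13.6057/49) / (-13.6057/81)
E_7/E_9 = 81/49
E_7/E_9 = 1.653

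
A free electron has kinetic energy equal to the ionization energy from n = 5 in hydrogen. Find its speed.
4.37539e+05 m/s (or 0.1459% of c)

The binding energy at n = 5 for hydrogen is:
E_5 = -13.6057/5² = -0.544228000 eV
|E_5| = 0.544228000 eV

Convert to Joules:
KE = 0.544228000 eV × (1.602177 × 10⁻¹⁹ J/eV) = 8.7194958e-20 J

Using KE = ½mv²:
v = √(2·KE/m_e)
v = √(2 × 8.7194958e-20 J / 9.10938 × 10⁻³¹ kg)
v = 4.37539e+05 m/s

This is approximately 0.1459% the speed of light.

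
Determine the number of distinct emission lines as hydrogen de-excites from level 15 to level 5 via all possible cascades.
55

The electron can occupy levels n = 5, 6, ..., 15 during de-excitation — that is m = 15 - 5 + 1 = 11 distinct levels.

The number of distinct spectral lines equals the number of ways to choose 2 of these m levels (each pair gives one possible emission transition):

Number of lines = m(m-1)/2 = 11×10/2 = 55

These correspond to all possible transitions between the 11 levels:
15 → 14, 15 → 13, 15 → 12, 15 → 11, 15 → 10, 15 → 9, 15 → 8, 15 → 7...

Each transition produces a photon with a unique energy (and thus wavelength). This count does not depend on Z.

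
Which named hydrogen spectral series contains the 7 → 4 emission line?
Brackett series

The spectral series in hydrogen are named based on the final (lower) energy level:
- Lyman series: n_final = 1 (ultraviolet)
- Balmer series: n_final = 2 (visible/near-UV)
- Paschen series: n_final = 3 (infrared)
- Brackett series: n_final = 4 (infrared)
- Pfund series: n_final = 5 (far infrared)

Since this transition ends at n = 4, it belongs to the Brackett series.

For reference, this 7 → 4 line has photon energy
ΔE = 13.6057 eV × (1/4² - 1/7²) = 0.57268890 eV,
corresponding to wavelength λ = hc/ΔE = 1239.84 eV·nm / 0.57268890 eV = 2164.95 nm in the infrared region.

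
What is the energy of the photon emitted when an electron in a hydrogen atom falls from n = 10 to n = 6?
0.2419 eV

The energy levels are E_n = -13.6057 eV / n².

Energy at n = 10: E_10 = -13.6057 / 10² = -0.1360570 eV
Energy at n = 6: E_6 = -13.6057 / 6² = -0.3779361 eV

For emission (electron falling to lower state), the photon energy is:
E_photon = E_10 - E_6 = |-0.1360570 - (-0.3779361)|
E_photon = 0.2419 eV

This energy is carried away by the emitted photon.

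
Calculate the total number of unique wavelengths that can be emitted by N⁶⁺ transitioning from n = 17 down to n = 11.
21

The electron can occupy levels n = 11, 12, ..., 17 during de-excitation — that is m = 17 - 11 + 1 = 7 distinct levels.

The number of distinct spectral lines equals the number of ways to choose 2 of these m levels (each pair gives one possible emission transition):

Number of lines = m(m-1)/2 = 7×6/2 = 21

These correspond to all possible transitions between the 7 levels:
17 → 16, 17 → 15, 17 → 14, 17 → 13, 17 → 12, 17 → 11, 16 → 15, 16 → 14...

Each transition produces a photon with a unique energy (and thus wavelength). This count does not depend on Z.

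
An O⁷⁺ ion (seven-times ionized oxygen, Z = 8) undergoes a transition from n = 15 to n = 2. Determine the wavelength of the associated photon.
5.80 nm

First, find the transition energy using E_n = -13.6057 Z² / n² eV:
E_15 = -13.6057 × 8² / 15² = -3.8701 eV
E_2 = -13.6057 × 8² / 2² = -217.6912 eV

Photon energy: |ΔE| = |E_2 - E_15| = 213.8211 eV

Convert to wavelength using E = hc/λ with hc = 1239.84 eV·nm:
λ = hc/E = 1239.84 eV·nm / 213.8211 eV
λ = 5.80 nm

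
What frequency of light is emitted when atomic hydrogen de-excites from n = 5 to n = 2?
6.91e+14 Hz

First, find the transition energy:
E_5 = -13.6057 / 5² = -0.54423 eV
E_2 = -13.6057 / 2² = -3.40143 eV
|ΔE| = |E_2 - E_5| = 2.85720 eV

Convert to Joules: E = 2.85720 eV × (1.602177 × 10⁻¹⁹ J/eV) = 4.5777e-19 J

Using E = hf:
f = E/h = 4.5777e-19 J / (6.62607 × 10⁻³⁴ J·s)
f = 6.91e+14 Hz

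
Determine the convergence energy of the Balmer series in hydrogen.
3.40 eV

The series limit corresponds to the transition from n = ∞ to n = 2.
This is the highest energy (shortest wavelength) transition in the Balmer series.

E_∞ = 0 eV
E_2 = -13.6057 / 2² = -3.40 eV

Energy at series limit:
ΔE = E_∞ - E_2 = 0 - (-3.40) = 3.40 eV

This energy equals the ionization energy from the n = 2 state of hydrogen.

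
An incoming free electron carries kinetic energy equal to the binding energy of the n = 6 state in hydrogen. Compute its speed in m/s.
3.64615e+05 m/s (or 0.12% of c)

The binding energy at n = 6 for hydrogen is:
E_6 = -13.6057/6² = -0.377936111 eV
|E_6| = 0.377936111 eV

Convert to Joules:
KE = 0.377936111 eV × (1.602177 × 10⁻¹⁹ J/eV) = 6.0552054e-20 J

Using KE = ½mv²:
v = √(2·KE/m_e)
v = √(2 × 6.0552054e-20 J / 9.10938 × 10⁻³¹ kg)
v = 3.64615e+05 m/s

This is approximately 0.12% the speed of light.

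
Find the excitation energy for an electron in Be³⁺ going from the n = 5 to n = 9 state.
6.02010 eV

The energy levels of a hydrogen-like atom are E_n = -13.6057 Z² eV / n².

Energy at n = 5: E_5 = -13.6057 × 4² / 5² = -8.70764800 eV
Energy at n = 9: E_9 = -13.6057 × 4² / 9² = -2.68754568 eV

The excitation energy is the difference:
ΔE = E_9 - E_5
ΔE = -2.68754568 - (-8.70764800)
ΔE = 6.02010 eV

Since this is positive, energy must be absorbed (photon absorption).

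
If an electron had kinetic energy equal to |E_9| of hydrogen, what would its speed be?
2.43e+05 m/s (or 0.081% of c)

The binding energy at n = 9 for hydrogen is:
E_9 = -13.6057/9² = -0.167972 eV
|E_9| = 0.167972 eV

Convert to Joules:
KE = 0.167972 eV × (1.602177 × 10⁻¹⁹ J/eV) = 2.6912e-20 J

Using KE = ½mv²:
v = √(2·KE/m_e)
v = √(2 × 2.6912e-20 J / 9.10938 × 10⁻³¹ kg)
v = 2.43e+05 m/s

This is approximately 0.081% the speed of light.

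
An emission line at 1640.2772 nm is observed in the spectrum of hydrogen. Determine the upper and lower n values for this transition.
n = 12 → n = 4

First, find the photon energy from the wavelength (hc = 1239.84 eV·nm):
E = hc/λ = 1239.84 eV·nm / 1640.2772 nm = 0.75587224 eV

The energy levels of hydrogen satisfy E_n = -13.6057 / n² eV, so an emission n_i → n_f releases
ΔE = 13.6057 × (1/n_f² − 1/n_i²) eV.

Setting ΔE equal to the photon energy:
1/n_f² − 1/n_i² = 0.75587224 / 13.6057 = 0.055555557

Since 1/n_i² must be positive, we need 1/n_f² > 0.055555557, i.e. n_f ≤ 4. For each allowed n_f, solve n_i = (1/n_f² − 0.055555557)^(−1/2) and check whether it is a whole number:
  n_f = 1: 1/n_i² = 1.000000000 − 0.055555557 = 0.944444443 → n_i = 1.029  (not an integer) ✗
  n_f = 2: 1/n_i² = 0.250000000 − 0.055555557 = 0.194444443 → n_i = 2.268  (not an integer) ✗
  n_f = 3: 1/n_i² = 0.111111111 − 0.055555557 = 0.055555554 → n_i = 4.243  (not an integer) ✗
  n_f = 4: 1/n_i² = 0.062500000 − 0.055555557 = 0.006944443 → n_i = 12.000  → integer, n_i = 12 ✓

Only n_f = 4 gives an integer upper level, n_i = 12.

The transition is from n = 12 to n = 4 (emission).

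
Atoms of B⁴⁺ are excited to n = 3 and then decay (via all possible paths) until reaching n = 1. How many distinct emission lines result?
3

The electron can occupy levels n = 1, 2, ..., 3 during de-excitation — that is m = 3 - 1 + 1 = 3 distinct levels.

The number of distinct spectral lines equals the number of ways to choose 2 of these m levels (each pair gives one possible emission transition):

Number of lines = m(m-1)/2 = 3×2/2 = 3

These correspond to all possible transitions between the 3 levels:
3 → 2, 3 → 1, 2 → 1

Each transition produces a photon with a unique energy (and thus wavelength). This count does not depend on Z.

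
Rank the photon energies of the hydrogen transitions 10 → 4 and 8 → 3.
8 → 3

Calculate the energy for each transition:

Transition 10 → 4:
ΔE₁ = |E_4 - E_10| = |-13.6057/4² - (-13.6057/10²)|
ΔE₁ = |-0.850356250000 - (-0.136057000000)| = 0.714299250 eV

Transition 8 → 3:
ΔE₂ = |E_3 - E_8| = |-13.6057/3² - (-13.6057/8²)|
ΔE₂ = |-1.511744444444 - (-0.212589062500)| = 1.299155382 eV

Since 1.299155382 eV > 0.714299250 eV, the transition 8 → 3 emits the more energetic photon.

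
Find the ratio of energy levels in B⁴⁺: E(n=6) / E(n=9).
2.25

Using E_n = -13.6057 Z² / n² eV with Z = 5:

E_6 = -13.6057 × 5² / 6² = -340.1425 / 36 = -9.44840278 eV
E_9 = -13.6057 × 5² / 9² = -340.1425 / 81 = -4.19929012 eV

The ratio is:
E_6/E_9 = (-9.44840278) / (-4.19929012)
E_6/E_9 = (-340.1425/36) / (-340.1425/81)
E_6/E_9 = 81/36
E_6/E_9 = 2.25
(Note: the Z² factors cancel in the ratio.)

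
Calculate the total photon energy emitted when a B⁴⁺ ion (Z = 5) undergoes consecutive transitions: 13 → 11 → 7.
4.93 eV

The energy levels of B⁴⁺ are E_n = -13.6057 × 5² / n² eV.

First transition (13 → 11):
ΔE₁ = |E_11 - E_13|
ΔE₁ = |-2.81109504 - (-2.01267751)| = 0.79842 eV

Second transition (11 → 7):
ΔE₂ = |E_7 - E_11|
ΔE₂ = |-6.94168367 - (-2.81109504)| = 4.13059 eV

Total energy released:
E_total = ΔE₁ + ΔE₂ = 0.79842 + 4.13059 = 4.93 eV

Note: This equals the direct transition 13 → 7: 4.93 eV ✓
Energy is conserved regardless of the path taken.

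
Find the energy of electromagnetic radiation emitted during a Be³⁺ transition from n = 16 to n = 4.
12.76 eV

The energy levels are E_n = -13.6057 Z² eV / n².

Energy at n = 16: E_16 = -13.6057 × 4² / 16² = -0.85036 eV
Energy at n = 4: E_4 = -13.6057 × 4² / 4² = -13.60570 eV

For emission (electron falling to lower state), the photon energy is:
E_photon = E_16 - E_4 = |-0.85036 - (-13.60570)|
E_photon = 12.76 eV

This energy is carried away by the emitted photon.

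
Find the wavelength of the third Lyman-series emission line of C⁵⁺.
2.70 nm

The lines of a series are numbered from the longest wavelength (smallest ΔE) outward; the third line is the transition from n = n_f + 3 to n_f.
The Lyman series has all transitions ending at n_f = 1.

For C⁵⁺ (Z = 6), the third line (γ-line) is the jump from n = 4 to n = 1:
E_4 = -13.6057 × 6² / 4² = -30.6128 eV
E_1 = -13.6057 × 6² / 1² = -489.8052 eV
ΔE = E_4 - E_1 = 459.1924 eV

λ = hc/E = 1239.84 eV·nm / 459.1924 eV
λ = 2.70 nm

This is the γ-line of the Lyman series in C⁵⁺.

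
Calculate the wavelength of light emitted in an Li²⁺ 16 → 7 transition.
613.58 nm

First, find the transition energy using E_n = -13.6057 Z² / n² eV:
E_16 = -13.6057 × 3² / 16² = -0.478325 eV
E_7 = -13.6057 × 3² / 7² = -2.499006 eV

Photon energy: |ΔE| = |E_7 - E_16| = 2.020681 eV

Convert to wavelength using E = hc/λ with hc = 1239.84 eV·nm:
λ = hc/E = 1239.84 eV·nm / 2.020681 eV
λ = 613.58 nm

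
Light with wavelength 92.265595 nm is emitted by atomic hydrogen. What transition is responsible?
n = 9 → n = 1

First, find the photon energy from the wavelength (hc = 1239.84 eV·nm):
E = hc/λ = 1239.84 eV·nm / 92.265595 nm = 13.437728 eV

The energy levels of hydrogen satisfy E_n = -13.6057 / n² eV, so an emission n_i → n_f releases
ΔE = 13.6057 × (1/n_f² − 1/n_i²) eV.

Setting ΔE equal to the photon energy:
1/n_f² − 1/n_i² = 13.437728 / 13.6057 = 0.98765429

Since 1/n_i² must be positive, we need 1/n_f² > 0.98765429, i.e. n_f ≤ 1. For each allowed n_f, solve n_i = (1/n_f² − 0.98765429)^(−1/2) and check whether it is a whole number:
  n_f = 1: 1/n_i² = 1.00000000 − 0.98765429 = 0.01234571 → n_i = 9.000  → integer, n_i = 9 ✓

Only n_f = 1 gives an integer upper level, n_i = 9.

The transition is from n = 9 to n = 1 (emission).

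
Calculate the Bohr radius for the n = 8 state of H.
3.3867 nm (or 33.8673 Å)

The Bohr radius formula is:
r_n = n² a₀ / Z

where a₀ = 0.0529177 nm is the Bohr radius.

For H (Z = 1) at n = 8:
r_8 = 8² × 0.0529177 nm / 1
r_8 = 64 × 0.0529177 nm / 1
r_8 = 3.38673 nm / 1
r_8 = 3.3867 nm

The electron orbits at approximately 3.3867 nm from the nucleus.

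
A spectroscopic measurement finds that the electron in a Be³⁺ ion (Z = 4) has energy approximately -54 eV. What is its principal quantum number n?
n = 2

The exact energy levels follow E_n = -13.6057 Z² / n² eV with Z = 4.

The measured value (-54 eV) is reported to only 2 significant figures, so we must test candidate n values and see which one matches to that precision.

Candidate energies:
  n = 1:  E = -13.6057 × 4² / 1² = -217.69120 eV
  n = 2:  E = -13.6057 × 4² / 2² = -54.42280 eV  ← matches
  n = 3:  E = -13.6057 × 4² / 3² = -24.18791 eV
  n = 4:  E = -13.6057 × 4² / 4² = -13.60570 eV

Checking against the measurement of -54 eV (2 sig figs), only n = 2 agrees:
E_2 = -54.42280 eV, which rounds to -54 eV ✓

Therefore n = 2.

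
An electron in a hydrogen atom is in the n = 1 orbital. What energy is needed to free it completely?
13.606 eV

The ionization energy is the energy needed to remove the electron completely (n → ∞).

For hydrogen, E_n = -13.6057 eV / n².

At n = 1: E_1 = -13.6057 / 1² = -13.605700 eV
At n = ∞: E_∞ = 0 eV

Ionization energy = E_∞ - E_1 = 0 - (-13.605700) = 13.605700 eV
Ionization energy ≈ 13.606 eV

This is also called the binding energy of the electron in state n = 1.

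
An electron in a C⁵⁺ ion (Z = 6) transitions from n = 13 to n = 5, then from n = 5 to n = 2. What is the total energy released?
119.553 eV

The energy levels of C⁵⁺ are E_n = -13.6057 × 6² / n² eV.

First transition (13 → 5):
ΔE₁ = |E_5 - E_13|
ΔE₁ = |-19.592208000 - (-2.898255621)| = 16.693952 eV

Second transition (5 → 2):
ΔE₂ = |E_2 - E_5|
ΔE₂ = |-122.451300000 - (-19.592208000)| = 102.859092 eV

Total energy released:
E_total = ΔE₁ + ΔE₂ = 16.693952 + 102.859092 = 119.553 eV

Note: This equals the direct transition 13 → 2: 119.553 eV ✓
Energy is conserved regardless of the path taken.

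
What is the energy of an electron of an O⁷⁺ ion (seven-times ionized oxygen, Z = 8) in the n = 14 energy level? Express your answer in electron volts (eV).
-4.443 eV

The energy levels of a hydrogen-like atom are given by:
E_n = -13.6057 Z² / n² eV  (with Z = 8 for O⁷⁺)

For n = 14:
E_14 = -13.6057 × 8² / 14²
E_14 = -13.6057 × 64 / 196
E_14 = -4.443 eV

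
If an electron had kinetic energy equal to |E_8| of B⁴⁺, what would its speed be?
1.3673e+06 m/s (or 0.46% of c)

The binding energy at n = 8 for B⁴⁺ is:
E_8 = -13.6057 × 5²/8² = -5.3147266 eV
|E_8| = 5.3147266 eV

Convert to Joules:
KE = 5.3147266 eV × (1.602177 × 10⁻¹⁹ J/eV) = 8.515133e-19 J

Using KE = ½mv²:
v = √(2·KE/m_e)
v = √(2 × 8.515133e-19 J / 9.10938 × 10⁻³¹ kg)
v = 1.3673e+06 m/s

This is approximately 0.46% the speed of light.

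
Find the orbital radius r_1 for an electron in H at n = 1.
0.0529 nm (or 0.5292 Å)

The Bohr radius formula is:
r_n = n² a₀ / Z

where a₀ = 0.0529177 nm is the Bohr radius.

For H (Z = 1) at n = 1:
r_1 = 1² × 0.0529177 nm / 1
r_1 = 1 × 0.0529177 nm / 1
r_1 = 0.05292 nm / 1
r_1 = 0.0529 nm

The electron orbits at approximately 0.0529 nm from the nucleus.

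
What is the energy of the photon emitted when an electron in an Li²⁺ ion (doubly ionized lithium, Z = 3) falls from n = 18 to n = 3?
13.2278 eV

The energy levels are E_n = -13.6057 Z² eV / n².

Energy at n = 18: E_18 = -13.6057 × 3² / 18² = -0.3779361 eV
Energy at n = 3: E_3 = -13.6057 × 3² / 3² = -13.6057000 eV

For emission (electron falling to lower state), the photon energy is:
E_photon = E_18 - E_3 = |-0.3779361 - (-13.6057000)|
E_photon = 13.2278 eV

This energy is carried away by the emitted photon.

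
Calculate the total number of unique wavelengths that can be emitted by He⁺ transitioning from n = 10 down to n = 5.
15

The electron can occupy levels n = 5, 6, ..., 10 during de-excitation — that is m = 10 - 5 + 1 = 6 distinct levels.

The number of distinct spectral lines equals the number of ways to choose 2 of these m levels (each pair gives one possible emission transition):

Number of lines = m(m-1)/2 = 6×5/2 = 15

These correspond to all possible transitions between the 6 levels:
10 → 9, 10 → 8, 10 → 7, 10 → 6, 10 → 5, 9 → 8, 9 → 7, 9 → 6...

Each transition produces a photon with a unique energy (and thus wavelength). This count does not depend on Z.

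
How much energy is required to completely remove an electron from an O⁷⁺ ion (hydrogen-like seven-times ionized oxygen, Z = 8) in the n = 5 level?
34.83059 eV

The ionization energy is the energy needed to remove the electron completely (n → ∞).

For a hydrogen-like ion with Z = 8, E_n = -13.6057 Z² / n² eV.

At n = 5: E_5 = -13.6057 × 8² / 5² = -34.83059200 eV
At n = ∞: E_∞ = 0 eV

Ionization energy = E_∞ - E_5 = 0 - (-34.83059200) = 34.83059200 eV
Ionization energy ≈ 34.83059 eV

This is also called the binding energy of the electron in state n = 5.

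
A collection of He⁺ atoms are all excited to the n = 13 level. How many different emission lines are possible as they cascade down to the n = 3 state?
55

The electron can occupy levels n = 3, 4, ..., 13 during de-excitation — that is m = 13 - 3 + 1 = 11 distinct levels.

The number of distinct spectral lines equals the number of ways to choose 2 of these m levels (each pair gives one possible emission transition):

Number of lines = m(m-1)/2 = 11×10/2 = 55

These correspond to all possible transitions between the 11 levels:
13 → 12, 13 → 11, 13 → 10, 13 → 9, 13 → 8, 13 → 7, 13 → 6, 13 → 5...

Each transition produces a photon with a unique energy (and thus wavelength). This count does not depend on Z.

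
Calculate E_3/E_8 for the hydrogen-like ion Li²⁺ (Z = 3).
7.111

Using E_n = -13.6057 Z² / n² eV with Z = 3:

E_3 = -13.6057 × 3² / 3² = -122.4513 / 9 = -13.605700000 eV
E_8 = -13.6057 × 3² / 8² = -122.4513 / 64 = -1.913301563 eV

The ratio is:
E_3/E_8 = (-13.605700000) / (-1.913301563)
E_3/E_8 = (-122.4513/9) / (-122.4513/64)
E_3/E_8 = 64/9
E_3/E_8 = 7.111
(Note: the Z² factors cancel in the ratio.)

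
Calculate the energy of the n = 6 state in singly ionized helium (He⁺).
-1.51 eV

For hydrogen-like ions, the energy levels scale with Z²:
E_n = -13.6057 Z² / n² eV

For He⁺ (Z = 2) at n = 6:
E_6 = -13.6057 × 2² / 6²
E_6 = -13.6057 × 4 / 36
E_6 = -54.4228 / 36
E_6 = -1.51 eV

The energy is 4 times more negative than hydrogen at the same n due to the stronger nuclear charge.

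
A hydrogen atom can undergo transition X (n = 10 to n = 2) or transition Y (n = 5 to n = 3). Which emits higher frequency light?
10 → 2

Calculate the energy for each transition:

Transition 10 → 2:
ΔE₁ = |E_2 - E_10| = |-13.6057/2² - (-13.6057/10²)|
ΔE₁ = |-3.401425000 - (-0.136057000)| = 3.265368 eV

Transition 5 → 3:
ΔE₂ = |E_3 - E_5| = |-13.6057/3² - (-13.6057/5²)|
ΔE₂ = |-1.511744444 - (-0.544228000)| = 0.967516 eV

Since 3.265368 eV > 0.967516 eV, the transition 10 → 2 emits the more energetic photon.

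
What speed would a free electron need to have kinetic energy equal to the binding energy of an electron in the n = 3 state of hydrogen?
7.29231e+05 m/s (or 0.24% of c)

The binding energy at n = 3 for hydrogen is:
E_3 = -13.6057/3² = -1.51174444 eV
|E_3| = 1.51174444 eV

Convert to Joules:
KE = 1.51174444 eV × (1.602177 × 10⁻¹⁹ J/eV) = 2.4220822e-19 J

Using KE = ½mv²:
v = √(2·KE/m_e)
v = √(2 × 2.4220822e-19 J / 9.10938 × 10⁻³¹ kg)
v = 7.29231e+05 m/s

This is approximately 0.24% the speed of light.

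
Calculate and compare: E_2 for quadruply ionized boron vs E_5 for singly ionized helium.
B⁴⁺ at n = 2 (E = -85.036 eV)

Using E_n = -13.6057 Z² / n² eV:

B⁴⁺ (Z = 5) at n = 2:
E = -13.6057 × 5² / 2² = -13.6057 × 25 / 4 = -85.035625 eV

He⁺ (Z = 2) at n = 5:
E = -13.6057 × 2² / 5² = -13.6057 × 4 / 25 = -2.176912 eV

Since -85.035625 eV < -2.176912 eV,
B⁴⁺ at n = 2 is more tightly bound (requires more energy to ionize).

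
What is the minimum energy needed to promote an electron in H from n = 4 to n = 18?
0.80836 eV

The energy levels of a hydrogen-like atom are E_n = -13.6057 eV / n².

Energy at n = 4: E_4 = -13.6057 / 4² = -0.85035625 eV
Energy at n = 18: E_18 = -13.6057 / 18² = -0.04199290 eV

The excitation energy is the difference:
ΔE = E_18 - E_4
ΔE = -0.04199290 - (-0.85035625)
ΔE = 0.80836 eV

Since this is positive, energy must be absorbed (photon absorption).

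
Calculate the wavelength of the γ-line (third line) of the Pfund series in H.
3738.524 nm

The lines of a series are numbered from the longest wavelength (smallest ΔE) outward; the third line is the transition from n = n_f + 3 to n_f.
The Pfund series has all transitions ending at n_f = 5.

For H, the third line (γ-line) is the jump from n = 8 to n = 5:
E_8 = -13.6057 / 8² = -0.212589063 eV
E_5 = -13.6057 / 5² = -0.544228000 eV
ΔE = E_8 - E_5 = 0.331638937 eV

λ = hc/E = 1239.84 eV·nm / 0.331638937 eV
λ = 3738.524 nm

This is the γ-line of the Pfund series in H.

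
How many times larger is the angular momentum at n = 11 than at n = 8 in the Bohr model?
1.38

In the Bohr model, L_n = nℏ, so the ratio is purely the ratio of quantum numbers:

L_11/L_8 = 11ℏ / 8ℏ = 11/8 = 1.38

The angular momentum scales linearly with n.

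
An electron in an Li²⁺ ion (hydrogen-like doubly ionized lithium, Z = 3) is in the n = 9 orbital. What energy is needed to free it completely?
1.51 eV

The ionization energy is the energy needed to remove the electron completely (n → ∞).

For a hydrogen-like ion with Z = 3, E_n = -13.6057 Z² / n² eV.

At n = 9: E_9 = -13.6057 × 3² / 9² = -1.51174 eV
At n = ∞: E_∞ = 0 eV

Ionization energy = E_∞ - E_9 = 0 - (-1.51174) = 1.51174 eV
Ionization energy ≈ 1.51 eV

This is also called the binding energy of the electron in state n = 9.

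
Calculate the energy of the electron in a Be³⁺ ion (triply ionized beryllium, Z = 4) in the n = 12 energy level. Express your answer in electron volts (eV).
-1.511744 eV

The energy levels of a hydrogen-like atom are given by:
E_n = -13.6057 Z² / n² eV  (with Z = 4 for Be³⁺)

For n = 12:
E_12 = -13.6057 × 4² / 12²
E_12 = -13.6057 × 16 / 144
E_12 = -1.511744 eV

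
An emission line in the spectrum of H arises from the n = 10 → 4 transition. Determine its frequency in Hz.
1.727e+14 Hz

First, find the transition energy:
E_10 = -13.6057 / 10² = -0.1360570 eV
E_4 = -13.6057 / 4² = -0.8503563 eV
|ΔE| = |E_4 - E_10| = 0.7142993 eV

Convert to Joules: E = 0.7142993 eV × (1.602177 × 10⁻¹⁹ J/eV) = 1.14443e-19 J

Using E = hf:
f = E/h = 1.14443e-19 J / (6.62607 × 10⁻³⁴ J·s)
f = 1.727e+14 Hz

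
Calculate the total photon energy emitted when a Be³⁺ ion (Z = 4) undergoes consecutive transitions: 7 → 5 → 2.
49.98 eV

The energy levels of Be³⁺ are E_n = -13.6057 × 4² / n² eV.

First transition (7 → 5):
ΔE₁ = |E_5 - E_7|
ΔE₁ = |-8.70764800 - (-4.44267755)| = 4.26497 eV

Second transition (5 → 2):
ΔE₂ = |E_2 - E_5|
ΔE₂ = |-54.42280000 - (-8.70764800)| = 45.71515 eV

Total energy released:
E_total = ΔE₁ + ΔE₂ = 4.26497 + 45.71515 = 49.98 eV

Note: This equals the direct transition 7 → 2: 49.98 eV ✓
Energy is conserved regardless of the path taken.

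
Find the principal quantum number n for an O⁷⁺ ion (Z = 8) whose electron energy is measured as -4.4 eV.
n = 14

The exact energy levels follow E_n = -13.6057 Z² / n² eV with Z = 8.

The measured value (-4.4 eV) is reported to only 2 significant figures, so we must test candidate n values and see which one matches to that precision.

Candidate energies:
  n = 12:  E = -13.6057 × 8² / 12² = -6.04698 eV
  n = 13:  E = -13.6057 × 8² / 13² = -5.15245 eV
  n = 14:  E = -13.6057 × 8² / 14² = -4.44268 eV  ← matches
  n = 15:  E = -13.6057 × 8² / 15² = -3.87007 eV
  n = 16:  E = -13.6057 × 8² / 16² = -3.40143 eV

Checking against the measurement of -4.4 eV (2 sig figs), only n = 14 agrees:
E_14 = -4.44268 eV, which rounds to -4.4 eV ✓

Therefore n = 14.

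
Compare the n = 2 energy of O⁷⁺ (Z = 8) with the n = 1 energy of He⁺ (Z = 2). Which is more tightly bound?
O⁷⁺ at n = 2 (E = -217.69120 eV)

Using E_n = -13.6057 Z² / n² eV:

O⁷⁺ (Z = 8) at n = 2:
E = -13.6057 × 8² / 2² = -13.6057 × 64 / 4 = -217.69120000 eV

He⁺ (Z = 2) at n = 1:
E = -13.6057 × 2² / 1² = -13.6057 × 4 / 1 = -54.42280000 eV

Since -217.69120000 eV < -54.42280000 eV,
O⁷⁺ at n = 2 is more tightly bound (requires more energy to ionize).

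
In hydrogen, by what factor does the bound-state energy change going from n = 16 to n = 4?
16.000

Using E_n = -13.6057 Z² / n² eV with Z = 1:

E_4 = -13.6057 / 4² = -13.6057 / 16 = -0.850356250 eV
E_16 = -13.6057 / 16² = -13.6057 / 256 = -0.053147266 eV

The ratio is:
E_4/E_16 = (-0.850356250) / (-0.053147266)
E_4/E_16 = (-13.6057/16) / (-13.6057/256)
E_4/E_16 = 256/16
E_4/E_16 = 16.000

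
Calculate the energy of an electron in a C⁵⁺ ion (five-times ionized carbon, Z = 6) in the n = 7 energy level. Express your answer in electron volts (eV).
-9.996024 eV

The energy levels of a hydrogen-like atom are given by:
E_n = -13.6057 Z² / n² eV  (with Z = 6 for C⁵⁺)

For n = 7:
E_7 = -13.6057 × 6² / 7²
E_7 = -13.6057 × 36 / 49
E_7 = -9.996024 eV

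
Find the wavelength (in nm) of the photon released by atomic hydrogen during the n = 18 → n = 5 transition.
2468.6447 nm

First, find the transition energy using E_n = -13.6057 / n² eV:
E_18 = -13.6057 / 18² = -0.0419929012 eV
E_5 = -13.6057 / 5² = -0.5442280000 eV

Photon energy: |ΔE| = |E_5 - E_18| = 0.5022350988 eV

Convert to wavelength using E = hc/λ with hc = 1239.84 eV·nm:
λ = hc/E = 1239.84 eV·nm / 0.5022350988 eV
λ = 2468.6447 nm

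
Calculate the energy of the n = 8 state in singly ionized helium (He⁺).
-0.85 eV

For hydrogen-like ions, the energy levels scale with Z²:
E_n = -13.6057 Z² / n² eV

For He⁺ (Z = 2) at n = 8:
E_8 = -13.6057 × 2² / 8²
E_8 = -13.6057 × 4 / 64
E_8 = -54.4228 / 64
E_8 = -0.85 eV

The energy is 4 times more negative than hydrogen at the same n due to the stronger nuclear charge.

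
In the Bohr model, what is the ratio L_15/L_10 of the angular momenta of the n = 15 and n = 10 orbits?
1.50000

In the Bohr model, L_n = nℏ, so the ratio is purely the ratio of quantum numbers:

L_15/L_10 = 15ℏ / 10ℏ = 15/10 = 1.50000

The angular momentum scales linearly with n.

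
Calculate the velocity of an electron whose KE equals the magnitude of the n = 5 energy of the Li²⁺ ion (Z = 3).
1.313e+06 m/s (or 0.43784% of c)

The binding energy at n = 5 for Li²⁺ is:
E_5 = -13.6057 × 3²/5² = -4.8980520 eV
|E_5| = 4.8980520 eV

Convert to Joules:
KE = 4.8980520 eV × (1.602177 × 10⁻¹⁹ J/eV) = 7.84755e-19 J

Using KE = ½mv²:
v = √(2·KE/m_e)
v = √(2 × 7.84755e-19 J / 9.10938 × 10⁻³¹ kg)
v = 1.313e+06 m/s

This is approximately 0.43784% the speed of light.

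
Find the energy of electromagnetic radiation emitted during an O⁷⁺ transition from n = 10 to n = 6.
15.4803 eV

The energy levels are E_n = -13.6057 Z² eV / n².

Energy at n = 10: E_10 = -13.6057 × 8² / 10² = -8.7076480 eV
Energy at n = 6: E_6 = -13.6057 × 8² / 6² = -24.1879111 eV

For emission (electron falling to lower state), the photon energy is:
E_photon = E_10 - E_6 = |-8.7076480 - (-24.1879111)|
E_photon = 15.4803 eV

This energy is carried away by the emitted photon.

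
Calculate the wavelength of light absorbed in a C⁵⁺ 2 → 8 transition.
10.800179 nm

First, find the transition energy using E_n = -13.6057 Z² / n² eV:
E_2 = -13.6057 × 6² / 2² = -122.45130000 eV
E_8 = -13.6057 × 6² / 8² = -7.65320625 eV

Photon energy: |ΔE| = |E_8 - E_2| = 114.79809375 eV

Convert to wavelength using E = hc/λ with hc = 1239.84 eV·nm:
λ = hc/E = 1239.84 eV·nm / 114.79809375 eV
λ = 10.800179 nm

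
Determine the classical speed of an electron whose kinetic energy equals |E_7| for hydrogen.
3.125e+05 m/s (or 0.1042% of c)

The binding energy at n = 7 for hydrogen is:
E_7 = -13.6057/7² = -0.2776673 eV
|E_7| = 0.2776673 eV

Convert to Joules:
KE = 0.2776673 eV × (1.602177 × 10⁻¹⁹ J/eV) = 4.44872e-20 J

Using KE = ½mv²:
v = √(2·KE/m_e)
v = √(2 × 4.44872e-20 J / 9.10938 × 10⁻³¹ kg)
v = 3.125e+05 m/s

This is approximately 0.1042% the speed of light.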